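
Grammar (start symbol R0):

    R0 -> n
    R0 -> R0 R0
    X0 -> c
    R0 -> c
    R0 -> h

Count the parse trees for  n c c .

2

Parse trees for n c c:
  [R0 [R0 n] [R0 [R0 c] [R0 c]]]
  [R0 [R0 [R0 n] [R0 c]] [R0 c]]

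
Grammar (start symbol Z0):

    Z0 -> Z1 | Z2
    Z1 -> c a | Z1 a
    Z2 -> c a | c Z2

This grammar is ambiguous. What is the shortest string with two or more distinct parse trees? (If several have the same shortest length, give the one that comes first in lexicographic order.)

c a

length 2: c a has 2 parse trees

Two derivations of c a:
  Z0 ⇒ Z1 ⇒ c a
  Z0 ⇒ Z2 ⇒ c a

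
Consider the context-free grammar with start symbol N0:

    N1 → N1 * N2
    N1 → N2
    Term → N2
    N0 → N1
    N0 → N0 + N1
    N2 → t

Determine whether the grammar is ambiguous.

(Term is unreachable from N0, so its rules don't affect L(N0).) The grammar is stratified — N0 handles '+' (left-recursive), N1 handles '*', N2 atoms. Each operator has a fixed associativity and precedence level, so every string has one parse.

Unambiguous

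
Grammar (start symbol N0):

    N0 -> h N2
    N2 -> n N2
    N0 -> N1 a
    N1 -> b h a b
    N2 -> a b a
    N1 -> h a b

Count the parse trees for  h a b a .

Parse trees for h a b a:
  [N0 h [N2 a b a]]
  [N0 [N1 h a b] a]

2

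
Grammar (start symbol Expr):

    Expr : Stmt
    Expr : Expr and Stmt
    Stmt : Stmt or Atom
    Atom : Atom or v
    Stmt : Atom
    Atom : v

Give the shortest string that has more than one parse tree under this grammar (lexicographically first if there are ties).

v or v

length 1: no string has ≥2 trees
length 3: v or v has 2 parse trees

Two derivations of v or v:
  Expr ⇒ Stmt ⇒ Stmt or Atom ⇒ Atom or Atom ⇒ v or Atom ⇒ v or v
  Expr ⇒ Stmt ⇒ Atom ⇒ Atom or v ⇒ v or v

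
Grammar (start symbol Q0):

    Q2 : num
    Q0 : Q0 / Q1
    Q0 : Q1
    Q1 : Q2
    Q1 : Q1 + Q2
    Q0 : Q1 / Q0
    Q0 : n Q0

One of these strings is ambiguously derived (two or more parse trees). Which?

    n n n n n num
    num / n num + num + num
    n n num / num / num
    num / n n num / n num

n n n n n num: 1 tree
num / n num + num + num: 1 tree
n n num / num / num: 11 trees
num / n n num / n num: 1 tree

n n num / num / num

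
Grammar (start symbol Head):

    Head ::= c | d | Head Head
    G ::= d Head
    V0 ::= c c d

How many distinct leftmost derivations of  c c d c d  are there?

14

Parse trees for c c d c d (showing first 6 of 14):
  [Head [Head c] [Head [Head c] [Head [Head d] [Head [Head c] [Head d]]]]]
  [Head [Head c] [Head [Head c] [Head [Head [Head d] [Head c]] [Head d]]]]
  [Head [Head c] [Head [Head [Head c] [Head d]] [Head [Head c] [Head d]]]]
  [Head [Head c] [Head [Head [Head c] [Head [Head d] [Head c]]] [Head d]]]
  [Head [Head c] [Head [Head [Head [Head c] [Head d]] [Head c]] [Head d]]]
  [Head [Head [Head c] [Head c]] [Head [Head d] [Head [Head c] [Head d]]]]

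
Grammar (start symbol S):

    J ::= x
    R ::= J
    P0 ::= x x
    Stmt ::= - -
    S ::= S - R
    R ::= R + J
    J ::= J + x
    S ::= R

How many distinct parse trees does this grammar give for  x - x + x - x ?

Parse trees for x - x + x - x:
  [S [S [S [R [J x]]] - [R [J [J x] + x]]] - [R [J x]]]
  [S [S [S [R [J x]]] - [R [R [J x]] + [J x]]] - [R [J x]]]

2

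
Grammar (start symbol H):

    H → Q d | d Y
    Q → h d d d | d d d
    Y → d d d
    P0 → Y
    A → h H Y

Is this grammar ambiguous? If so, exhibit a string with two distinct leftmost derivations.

Ambiguous

Witness: d d d d

Derivation 1: H ⇒ Q d ⇒ d d d d
Derivation 2: H ⇒ d Y ⇒ d d d d

Two distinct leftmost derivations for the same string.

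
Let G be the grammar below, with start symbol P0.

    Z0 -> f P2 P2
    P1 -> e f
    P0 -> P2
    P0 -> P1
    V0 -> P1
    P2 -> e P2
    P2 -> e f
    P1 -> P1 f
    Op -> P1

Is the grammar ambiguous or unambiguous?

Ambiguous

Witness: e f

Derivation 1: P0 ⇒ P2 ⇒ e f
Derivation 2: P0 ⇒ P1 ⇒ e f

Two distinct leftmost derivations for the same string.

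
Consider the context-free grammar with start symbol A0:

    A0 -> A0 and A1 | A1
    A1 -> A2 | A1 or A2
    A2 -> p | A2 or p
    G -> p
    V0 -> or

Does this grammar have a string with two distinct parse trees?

Ambiguous

Witness: p or p

Derivation 1: A0 ⇒ A1 ⇒ A2 ⇒ A2 or p ⇒ p or p
Derivation 2: A0 ⇒ A1 ⇒ A1 or A2 ⇒ A2 or A2 ⇒ p or A2 ⇒ p or p

Two distinct leftmost derivations for the same string.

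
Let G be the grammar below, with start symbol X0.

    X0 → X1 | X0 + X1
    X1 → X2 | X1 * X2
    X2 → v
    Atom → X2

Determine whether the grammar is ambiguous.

Only X0, X1, X2 are reachable from X0; ignoring the rest: The grammar is stratified — X0 handles '+' (left-recursive), X1 handles '*', X2 atoms. Each operator has a fixed associativity and precedence level, so every string has one parse.

Unambiguous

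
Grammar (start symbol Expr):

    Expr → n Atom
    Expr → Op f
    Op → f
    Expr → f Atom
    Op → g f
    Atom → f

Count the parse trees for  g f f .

Parse trees for g f f:
  [Expr [Op g f] f]

1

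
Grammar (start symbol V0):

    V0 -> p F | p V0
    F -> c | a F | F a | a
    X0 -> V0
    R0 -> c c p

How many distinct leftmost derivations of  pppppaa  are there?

2

Parse trees for pppppaa:
  [V0 p [V0 p [V0 p [V0 p [V0 p [F a [F a]]]]]]]
  [V0 p [V0 p [V0 p [V0 p [V0 p [F [F a] a]]]]]]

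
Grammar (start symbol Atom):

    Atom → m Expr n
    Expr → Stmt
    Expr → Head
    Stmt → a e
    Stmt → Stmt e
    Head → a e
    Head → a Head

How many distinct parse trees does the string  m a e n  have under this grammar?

2

Parse trees for m a e n:
  [Atom m [Expr [Stmt a e]] n]
  [Atom m [Expr [Head a e]] n]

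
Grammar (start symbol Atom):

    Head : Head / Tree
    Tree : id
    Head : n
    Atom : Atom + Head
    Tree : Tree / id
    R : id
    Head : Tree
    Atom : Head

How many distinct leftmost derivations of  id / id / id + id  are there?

4

Parse trees for id / id / id + id:
  [Atom [Atom [Head [Head [Tree id]] / [Tree [Tree id] / id]]] + [Head [Tree id]]]
  [Atom [Atom [Head [Head [Head [Tree id]] / [Tree id]] / [Tree id]]] + [Head [Tree id]]]
  [Atom [Atom [Head [Head [Tree [Tree id] / id]] / [Tree id]]] + [Head [Tree id]]]
  [Atom [Atom [Head [Tree [Tree [Tree id] / id] / id]]] + [Head [Tree id]]]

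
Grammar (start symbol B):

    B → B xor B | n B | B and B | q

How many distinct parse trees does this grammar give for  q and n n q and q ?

Parse trees for q and n n q and q:
  [B [B q] and [B n [B n [B [B q] and [B q]]]]]
  [B [B q] and [B n [B [B n [B q]] and [B q]]]]
  [B [B q] and [B [B n [B n [B q]]] and [B q]]]
  [B [B [B q] and [B n [B n [B q]]]] and [B q]]

4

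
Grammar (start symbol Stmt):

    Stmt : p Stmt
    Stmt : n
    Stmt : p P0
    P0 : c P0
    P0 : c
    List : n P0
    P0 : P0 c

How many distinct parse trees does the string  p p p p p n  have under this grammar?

1

Parse trees for p p p p p n:
  [Stmt p [Stmt p [Stmt p [Stmt p [Stmt p [Stmt n]]]]]]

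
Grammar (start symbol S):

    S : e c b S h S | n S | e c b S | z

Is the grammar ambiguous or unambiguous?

Witness: e c b e c b z h z

Derivation 1: S ⇒ e c b S h S ⇒ e c b e c b S h S ⇒ e c b e c b z h S ⇒ e c b e c b z h z
Derivation 2: S ⇒ e c b S ⇒ e c b e c b S h S ⇒ e c b e c b z h S ⇒ e c b e c b z h z

Two distinct leftmost derivations for the same string.

Ambiguous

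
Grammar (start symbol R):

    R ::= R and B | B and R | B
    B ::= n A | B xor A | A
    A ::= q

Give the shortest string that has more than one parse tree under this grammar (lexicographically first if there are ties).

length 1: no string has ≥2 trees
length 2: no string has ≥2 trees
length 3: q and q has 2 parse trees

Two derivations of q and q:
  R ⇒ R and B ⇒ B and B ⇒ A and B ⇒ q and B ⇒ q and A ⇒ q and q
  R ⇒ B and R ⇒ A and R ⇒ q and R ⇒ q and B ⇒ q and A ⇒ q and q

q and q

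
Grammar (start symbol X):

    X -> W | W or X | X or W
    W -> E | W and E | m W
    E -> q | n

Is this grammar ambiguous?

Ambiguous

Witness: n or n

Derivation 1: X ⇒ W or X ⇒ E or X ⇒ n or X ⇒ n or W ⇒ n or E ⇒ n or n
Derivation 2: X ⇒ X or W ⇒ W or W ⇒ E or W ⇒ n or W ⇒ n or E ⇒ n or n

Two distinct leftmost derivations for the same string.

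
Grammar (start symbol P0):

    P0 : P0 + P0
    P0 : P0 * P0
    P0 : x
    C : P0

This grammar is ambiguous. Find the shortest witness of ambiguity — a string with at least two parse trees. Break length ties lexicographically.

x * x * x

length 1: no string has ≥2 trees
length 3: no string has ≥2 trees
length 5: x * x * x has 2 parse trees

Two derivations of x * x * x:
  P0 ⇒ P0 * P0 ⇒ P0 * P0 * P0 ⇒ x * P0 * P0 ⇒ x * x * P0 ⇒ x * x * x
  P0 ⇒ P0 * P0 ⇒ x * P0 ⇒ x * P0 * P0 ⇒ x * x * P0 ⇒ x * x * x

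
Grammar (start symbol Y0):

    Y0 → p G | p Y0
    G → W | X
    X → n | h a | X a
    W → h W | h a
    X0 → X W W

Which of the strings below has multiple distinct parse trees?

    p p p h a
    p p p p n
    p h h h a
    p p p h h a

p p p h a

p p p h a: 2 trees
p p p p n: 1 tree
p h h h a: 1 tree
p p p h h a: 1 tree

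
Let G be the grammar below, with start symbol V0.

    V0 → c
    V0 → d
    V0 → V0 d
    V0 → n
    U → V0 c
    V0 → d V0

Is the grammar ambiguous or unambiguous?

Ambiguous

Witness: d d

Derivation 1: V0 ⇒ V0 d ⇒ d d
Derivation 2: V0 ⇒ d V0 ⇒ d d

Two distinct leftmost derivations for the same string.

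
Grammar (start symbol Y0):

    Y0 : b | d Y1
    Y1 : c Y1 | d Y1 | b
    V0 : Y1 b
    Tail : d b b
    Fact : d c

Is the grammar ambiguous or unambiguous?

(V0, Tail, Fact are unreachable from Y0, so their rules don't affect L(Y0).) The reachable rules are right-linear with at most one rule per (nonterminal, next-terminal) pair. Each input token forces the next rule, so parsing is deterministic.

Unambiguous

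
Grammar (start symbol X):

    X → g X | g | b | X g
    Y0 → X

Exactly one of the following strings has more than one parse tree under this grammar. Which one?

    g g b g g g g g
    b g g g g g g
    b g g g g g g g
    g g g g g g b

g g b g g g g g: 21 trees
b g g g g g g: 1 tree
b g g g g g g g: 1 tree
g g g g g g b: 1 tree

g g b g g g g g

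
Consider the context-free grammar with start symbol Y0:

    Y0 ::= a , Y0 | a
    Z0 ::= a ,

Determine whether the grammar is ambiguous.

Unambiguous

Only Y0 is reachable from Y0; ignoring the rest: Right-recursive list with a separator: after each atom, whether the separator follows determines the rule. One parse per string.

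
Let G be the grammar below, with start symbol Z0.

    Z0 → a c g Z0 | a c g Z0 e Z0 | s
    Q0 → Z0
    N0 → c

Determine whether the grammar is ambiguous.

Witness: a c g a c g s e s

Derivation 1: Z0 ⇒ a c g Z0 ⇒ a c g a c g Z0 e Z0 ⇒ a c g a c g s e Z0 ⇒ a c g a c g s e s
Derivation 2: Z0 ⇒ a c g Z0 e Z0 ⇒ a c g a c g Z0 e Z0 ⇒ a c g a c g s e Z0 ⇒ a c g a c g s e s

Two distinct leftmost derivations for the same string.

Ambiguous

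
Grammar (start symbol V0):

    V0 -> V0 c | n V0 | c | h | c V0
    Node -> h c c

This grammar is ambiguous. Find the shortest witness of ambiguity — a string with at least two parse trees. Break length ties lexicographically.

c c

length 1: no string has ≥2 trees
length 2: c c has 2 parse trees

Two derivations of c c:
  V0 ⇒ V0 c ⇒ c c
  V0 ⇒ c V0 ⇒ c c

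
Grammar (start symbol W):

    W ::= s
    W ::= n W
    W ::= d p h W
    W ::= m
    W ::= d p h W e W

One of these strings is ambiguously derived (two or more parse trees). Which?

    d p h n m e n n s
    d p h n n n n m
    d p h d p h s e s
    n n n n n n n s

d p h d p h s e s

d p h n m e n n s: 1 tree
d p h n n n n m: 1 tree
d p h d p h s e s: 2 trees
n n n n n n n s: 1 tree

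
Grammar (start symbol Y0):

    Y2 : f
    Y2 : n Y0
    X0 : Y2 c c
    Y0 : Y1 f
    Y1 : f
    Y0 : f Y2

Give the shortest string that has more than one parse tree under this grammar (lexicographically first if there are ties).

f f

length 2: f f has 2 parse trees

Two derivations of f f:
  Y0 ⇒ Y1 f ⇒ f f
  Y0 ⇒ f Y2 ⇒ f f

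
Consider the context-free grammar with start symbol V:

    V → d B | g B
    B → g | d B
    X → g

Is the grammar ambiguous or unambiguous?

Unambiguous

Only V, B are reachable from V; ignoring the rest: Restricted to the reachable nonterminals, every rule has the form A → t or A → t B, and no two rules for the same A share a first terminal. The grammar encodes a DFA — one run per string.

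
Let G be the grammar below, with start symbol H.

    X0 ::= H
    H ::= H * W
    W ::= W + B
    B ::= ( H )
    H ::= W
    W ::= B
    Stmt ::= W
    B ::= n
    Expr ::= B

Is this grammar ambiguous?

Unambiguous

Only H, W, B are reachable from H; ignoring the rest: The grammar is stratified — H handles '*' (left-recursive), W handles '+', B atoms. Each operator has a fixed associativity and precedence level, so every string has one parse.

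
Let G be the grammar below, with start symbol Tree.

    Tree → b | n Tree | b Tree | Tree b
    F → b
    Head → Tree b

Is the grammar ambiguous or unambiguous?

Witness: b b

Derivation 1: Tree ⇒ b Tree ⇒ b b
Derivation 2: Tree ⇒ Tree b ⇒ b b

Two distinct leftmost derivations for the same string.

Ambiguous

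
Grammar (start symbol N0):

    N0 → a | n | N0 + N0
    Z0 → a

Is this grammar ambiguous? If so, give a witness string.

Witness: a + a + a

Derivation 1: N0 ⇒ N0 + N0 ⇒ a + N0 ⇒ a + N0 + N0 ⇒ a + a + N0 ⇒ a + a + a
Derivation 2: N0 ⇒ N0 + N0 ⇒ N0 + N0 + N0 ⇒ a + N0 + N0 ⇒ a + a + N0 ⇒ a + a + a

Two distinct leftmost derivations for the same string.

Ambiguous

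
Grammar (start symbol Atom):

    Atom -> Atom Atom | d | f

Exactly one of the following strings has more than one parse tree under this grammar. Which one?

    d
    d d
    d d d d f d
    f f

d: 1 tree
d d: 1 tree
d d d d f d: 42 trees
f f: 1 tree

d d d d f d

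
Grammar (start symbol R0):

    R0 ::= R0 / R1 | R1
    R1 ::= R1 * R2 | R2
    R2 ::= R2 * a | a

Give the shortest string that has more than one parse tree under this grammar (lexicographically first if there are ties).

a * a

length 1: no string has ≥2 trees
length 3: a * a has 2 parse trees

Two derivations of a * a:
  R0 ⇒ R1 ⇒ R1 * R2 ⇒ R2 * R2 ⇒ a * R2 ⇒ a * a
  R0 ⇒ R1 ⇒ R2 ⇒ R2 * a ⇒ a * a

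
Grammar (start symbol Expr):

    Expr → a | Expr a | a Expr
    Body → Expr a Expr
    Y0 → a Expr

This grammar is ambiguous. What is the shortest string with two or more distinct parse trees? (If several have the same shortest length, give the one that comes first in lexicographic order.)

length 1: no string has ≥2 trees
length 2: a a has 2 parse trees

Two derivations of a a:
  Expr ⇒ Expr a ⇒ a a
  Expr ⇒ a Expr ⇒ a a

a a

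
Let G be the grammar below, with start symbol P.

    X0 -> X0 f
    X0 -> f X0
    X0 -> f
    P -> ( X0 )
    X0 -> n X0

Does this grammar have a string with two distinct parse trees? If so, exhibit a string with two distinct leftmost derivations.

Ambiguous

Witness: ( f f )

Derivation 1: P ⇒ ( X0 ) ⇒ ( X0 f ) ⇒ ( f f )
Derivation 2: P ⇒ ( X0 ) ⇒ ( f X0 ) ⇒ ( f f )

Two distinct leftmost derivations for the same string.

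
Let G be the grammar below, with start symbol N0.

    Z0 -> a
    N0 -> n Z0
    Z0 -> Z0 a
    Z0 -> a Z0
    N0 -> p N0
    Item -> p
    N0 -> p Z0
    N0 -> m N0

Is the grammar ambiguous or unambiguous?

Ambiguous

Witness: n a a

Derivation 1: N0 ⇒ n Z0 ⇒ n Z0 a ⇒ n a a
Derivation 2: N0 ⇒ n Z0 ⇒ n a Z0 ⇒ n a a

Two distinct leftmost derivations for the same string.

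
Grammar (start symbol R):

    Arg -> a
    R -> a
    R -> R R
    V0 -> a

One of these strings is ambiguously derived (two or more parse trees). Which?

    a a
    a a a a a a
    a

a a: 1 tree
a a a a a a: 42 trees
a: 1 tree

a a a a a a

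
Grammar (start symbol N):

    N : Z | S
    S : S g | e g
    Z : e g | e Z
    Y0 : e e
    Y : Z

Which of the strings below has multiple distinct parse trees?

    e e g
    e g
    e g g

e g

e e g: 1 tree
e g: 2 trees
e g g: 1 tree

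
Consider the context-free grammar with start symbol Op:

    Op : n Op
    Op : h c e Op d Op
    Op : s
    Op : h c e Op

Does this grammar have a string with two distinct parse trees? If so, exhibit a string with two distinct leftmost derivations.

Ambiguous

Witness: h c e h c e s d s

Derivation 1: Op ⇒ h c e Op d Op ⇒ h c e h c e Op d Op ⇒ h c e h c e s d Op ⇒ h c e h c e s d s
Derivation 2: Op ⇒ h c e Op ⇒ h c e h c e Op d Op ⇒ h c e h c e s d Op ⇒ h c e h c e s d s

Two distinct leftmost derivations for the same string.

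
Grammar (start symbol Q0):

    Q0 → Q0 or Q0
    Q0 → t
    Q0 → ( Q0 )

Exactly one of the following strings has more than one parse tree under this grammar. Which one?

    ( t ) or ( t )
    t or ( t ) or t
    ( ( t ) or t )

t or ( t ) or t

( t ) or ( t ): 1 tree
t or ( t ) or t: 2 trees
( ( t ) or t ): 1 tree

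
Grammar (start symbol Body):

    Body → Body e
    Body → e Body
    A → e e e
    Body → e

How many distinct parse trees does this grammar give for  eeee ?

Parse trees for eeee:
  [Body [Body [Body [Body e] e] e] e]
  [Body [Body [Body e [Body e]] e] e]
  [Body [Body e [Body [Body e] e]] e]
  [Body [Body e [Body e [Body e]]] e]
  [Body e [Body [Body [Body e] e] e]]
  [Body e [Body [Body e [Body e]] e]]
  [Body e [Body e [Body [Body e] e]]]
  [Body e [Body e [Body e [Body e]]]]

8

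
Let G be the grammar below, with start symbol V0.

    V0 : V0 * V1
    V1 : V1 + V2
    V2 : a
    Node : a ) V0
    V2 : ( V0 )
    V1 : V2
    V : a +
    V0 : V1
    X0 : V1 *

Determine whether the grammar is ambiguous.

Unambiguous

(Node, V, X0 are unreachable from V0, so their rules don't affect L(V0).) This is a standard precedence ladder (V0 over V1 over V2), with each level left-recursive on its own operator ('*' at V0, '+' at V1). That structure is LR(1), hence unambiguous.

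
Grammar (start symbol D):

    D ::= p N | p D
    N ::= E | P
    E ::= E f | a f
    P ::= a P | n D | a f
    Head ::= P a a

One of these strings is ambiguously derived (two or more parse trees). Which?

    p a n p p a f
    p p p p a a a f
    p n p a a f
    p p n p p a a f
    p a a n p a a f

p a n p p a f

p a n p p a f: 2 trees
p p p p a a a f: 1 tree
p n p a a f: 1 tree
p p n p p a a f: 1 tree
p a a n p a a f: 1 tree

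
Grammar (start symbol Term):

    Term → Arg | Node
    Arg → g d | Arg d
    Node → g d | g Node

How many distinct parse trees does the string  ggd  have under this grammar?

1

Parse trees for ggd:
  [Term [Node g [Node g d]]]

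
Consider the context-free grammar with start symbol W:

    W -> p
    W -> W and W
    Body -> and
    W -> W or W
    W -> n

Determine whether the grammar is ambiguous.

Ambiguous

Witness: n and n and n

Derivation 1: W ⇒ W and W ⇒ W and W and W ⇒ n and W and W ⇒ n and n and W ⇒ n and n and n
Derivation 2: W ⇒ W and W ⇒ n and W ⇒ n and W and W ⇒ n and n and W ⇒ n and n and n

Two distinct leftmost derivations for the same string.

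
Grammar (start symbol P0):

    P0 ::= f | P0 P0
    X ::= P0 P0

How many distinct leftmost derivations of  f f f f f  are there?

14

Parse trees for f f f f f (showing first 6 of 14):
  [P0 [P0 f] [P0 [P0 f] [P0 [P0 f] [P0 [P0 f] [P0 f]]]]]
  [P0 [P0 f] [P0 [P0 f] [P0 [P0 [P0 f] [P0 f]] [P0 f]]]]
  [P0 [P0 f] [P0 [P0 [P0 f] [P0 f]] [P0 [P0 f] [P0 f]]]]
  [P0 [P0 f] [P0 [P0 [P0 f] [P0 [P0 f] [P0 f]]] [P0 f]]]
  [P0 [P0 f] [P0 [P0 [P0 [P0 f] [P0 f]] [P0 f]] [P0 f]]]
  [P0 [P0 [P0 f] [P0 f]] [P0 [P0 f] [P0 [P0 f] [P0 f]]]]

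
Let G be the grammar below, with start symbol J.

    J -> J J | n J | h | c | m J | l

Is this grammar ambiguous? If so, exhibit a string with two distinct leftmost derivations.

Witness: c c c

Derivation 1: J ⇒ J J ⇒ J J J ⇒ c J J ⇒ c c J ⇒ c c c
Derivation 2: J ⇒ J J ⇒ c J ⇒ c J J ⇒ c c J ⇒ c c c

Two distinct leftmost derivations for the same string.

Ambiguous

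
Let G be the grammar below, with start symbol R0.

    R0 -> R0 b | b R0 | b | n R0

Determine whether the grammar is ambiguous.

Ambiguous

Witness: b b

Derivation 1: R0 ⇒ R0 b ⇒ b b
Derivation 2: R0 ⇒ b R0 ⇒ b b

Two distinct leftmost derivations for the same string.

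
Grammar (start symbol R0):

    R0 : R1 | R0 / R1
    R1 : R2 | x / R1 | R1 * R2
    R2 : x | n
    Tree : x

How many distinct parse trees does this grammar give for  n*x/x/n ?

2

Parse trees for n*x/x/n:
  [R0 [R0 [R1 [R1 [R2 n]] * [R2 x]]] / [R1 x / [R1 [R2 n]]]]
  [R0 [R0 [R0 [R1 [R1 [R2 n]] * [R2 x]]] / [R1 [R2 x]]] / [R1 [R2 n]]]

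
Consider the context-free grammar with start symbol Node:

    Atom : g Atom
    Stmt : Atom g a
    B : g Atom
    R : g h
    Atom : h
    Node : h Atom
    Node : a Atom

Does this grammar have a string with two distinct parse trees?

(B, R, Stmt are unreachable from Node, so their rules don't affect L(Node).) Each reachable nonterminal has at most one production per leading terminal, and all productions are right-linear; the derivation is determined token-by-token.

Unambiguous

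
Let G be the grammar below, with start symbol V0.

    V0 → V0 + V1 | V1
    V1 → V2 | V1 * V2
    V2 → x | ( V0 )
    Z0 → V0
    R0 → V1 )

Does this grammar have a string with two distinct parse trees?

Unambiguous

Only V0, V1, V2 are reachable from V0; ignoring the rest: V0 → V0 + V1 | V1  ;  V1 → V1 * V2 | V2  — a left-associative chain with V2 at the bottom. Each string factors uniquely by precedence.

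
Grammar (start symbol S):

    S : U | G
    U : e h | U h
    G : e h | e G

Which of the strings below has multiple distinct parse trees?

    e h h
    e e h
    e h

e h h: 1 tree
e e h: 1 tree
e h: 2 trees

e h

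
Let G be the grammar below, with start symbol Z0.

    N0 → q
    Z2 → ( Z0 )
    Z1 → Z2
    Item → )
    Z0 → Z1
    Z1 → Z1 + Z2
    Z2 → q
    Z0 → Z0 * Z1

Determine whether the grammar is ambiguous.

Unambiguous

(N0, Item are unreachable from Z0, so their rules don't affect L(Z0).) The grammar is stratified — Z0 handles '*' (left-recursive), Z1 handles '+', Z2 atoms. Each operator has a fixed associativity and precedence level, so every string has one parse.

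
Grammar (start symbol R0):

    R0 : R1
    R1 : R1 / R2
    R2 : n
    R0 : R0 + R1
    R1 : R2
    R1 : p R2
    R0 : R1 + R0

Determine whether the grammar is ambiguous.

Witness: n + n

Derivation 1: R0 ⇒ R0 + R1 ⇒ R1 + R1 ⇒ R2 + R1 ⇒ n + R1 ⇒ n + R2 ⇒ n + n
Derivation 2: R0 ⇒ R1 + R0 ⇒ R2 + R0 ⇒ n + R0 ⇒ n + R1 ⇒ n + R2 ⇒ n + n

Two distinct leftmost derivations for the same string.

Ambiguous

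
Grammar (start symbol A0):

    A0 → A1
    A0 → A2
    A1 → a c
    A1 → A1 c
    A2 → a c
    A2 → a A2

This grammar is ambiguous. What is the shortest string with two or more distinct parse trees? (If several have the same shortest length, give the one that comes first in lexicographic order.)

length 2: a c has 2 parse trees

Two derivations of a c:
  A0 ⇒ A1 ⇒ a c
  A0 ⇒ A2 ⇒ a c

a c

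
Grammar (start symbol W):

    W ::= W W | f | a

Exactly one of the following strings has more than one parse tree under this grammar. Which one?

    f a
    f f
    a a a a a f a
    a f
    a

a a a a a f a

f a: 1 tree
f f: 1 tree
a a a a a f a: 132 trees
a f: 1 tree
a: 1 tree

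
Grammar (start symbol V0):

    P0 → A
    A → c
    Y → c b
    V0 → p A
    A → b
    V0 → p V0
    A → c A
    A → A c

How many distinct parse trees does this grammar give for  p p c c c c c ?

Parse trees for p p c c c c c (showing first 6 of 16):
  [V0 p [V0 p [A c [A c [A c [A c [A c]]]]]]]
  [V0 p [V0 p [A c [A c [A c [A [A c] c]]]]]]
  [V0 p [V0 p [A c [A c [A [A c [A c]] c]]]]]
  [V0 p [V0 p [A c [A c [A [A [A c] c] c]]]]]
  [V0 p [V0 p [A c [A [A c [A c [A c]]] c]]]]
  [V0 p [V0 p [A c [A [A c [A [A c] c]] c]]]]

16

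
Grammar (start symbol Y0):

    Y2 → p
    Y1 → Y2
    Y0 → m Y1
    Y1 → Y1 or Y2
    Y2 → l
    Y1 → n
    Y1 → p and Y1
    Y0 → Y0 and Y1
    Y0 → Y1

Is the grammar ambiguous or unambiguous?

Ambiguous

Witness: p and l

Derivation 1: Y0 ⇒ Y0 and Y1 ⇒ Y1 and Y1 ⇒ Y2 and Y1 ⇒ p and Y1 ⇒ p and Y2 ⇒ p and l
Derivation 2: Y0 ⇒ Y1 ⇒ p and Y1 ⇒ p and Y2 ⇒ p and l

Two distinct leftmost derivations for the same string.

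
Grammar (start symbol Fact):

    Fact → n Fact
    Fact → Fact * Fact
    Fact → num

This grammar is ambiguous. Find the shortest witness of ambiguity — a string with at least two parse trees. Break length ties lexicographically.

length 1: no string has ≥2 trees
length 2: no string has ≥2 trees
length 3: no string has ≥2 trees
length 4: n num * num has 2 parse trees

Two derivations of n num * num:
  Fact ⇒ n Fact ⇒ n Fact * Fact ⇒ n num * Fact ⇒ n num * num
  Fact ⇒ Fact * Fact ⇒ n Fact * Fact ⇒ n num * Fact ⇒ n num * num

n num * num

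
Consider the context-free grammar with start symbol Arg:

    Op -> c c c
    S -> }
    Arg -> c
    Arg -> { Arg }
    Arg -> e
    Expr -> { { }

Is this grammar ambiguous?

Only Arg is reachable from Arg; ignoring the rest: L(Arg) is { openⁿ atom closeⁿ : n ≥ 0 }. The bracket depth fixes n, and the derivation is forced at every step.

Unambiguous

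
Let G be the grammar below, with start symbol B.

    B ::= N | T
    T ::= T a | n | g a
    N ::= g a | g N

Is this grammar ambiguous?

Ambiguous

Witness: g a

Derivation 1: B ⇒ N ⇒ g a
Derivation 2: B ⇒ T ⇒ g a

Two distinct leftmost derivations for the same string.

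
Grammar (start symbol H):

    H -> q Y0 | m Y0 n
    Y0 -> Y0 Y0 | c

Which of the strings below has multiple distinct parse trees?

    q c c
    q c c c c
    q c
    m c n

q c c c c

q c c: 1 tree
q c c c c: 5 trees
q c: 1 tree
m c n: 1 tree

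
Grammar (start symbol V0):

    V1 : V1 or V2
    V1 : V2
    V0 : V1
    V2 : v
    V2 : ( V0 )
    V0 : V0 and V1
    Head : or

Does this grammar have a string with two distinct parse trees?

Unambiguous

(Head is unreachable from V0, so its rules don't affect L(V0).) The grammar is stratified — V0 handles 'and' (left-recursive), V1 handles 'or', V2 atoms. Each operator has a fixed associativity and precedence level, so every string has one parse.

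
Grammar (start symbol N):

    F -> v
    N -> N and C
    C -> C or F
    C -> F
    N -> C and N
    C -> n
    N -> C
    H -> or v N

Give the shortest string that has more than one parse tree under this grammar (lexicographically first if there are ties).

n and n

length 1: no string has ≥2 trees
length 3: n and n has 2 parse trees

Two derivations of n and n:
  N ⇒ N and C ⇒ C and C ⇒ n and C ⇒ n and n
  N ⇒ C and N ⇒ n and N ⇒ n and C ⇒ n and n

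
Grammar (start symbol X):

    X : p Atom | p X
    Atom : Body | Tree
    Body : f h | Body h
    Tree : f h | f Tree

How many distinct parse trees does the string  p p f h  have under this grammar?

2

Parse trees for p p f h:
  [X p [X p [Atom [Body f h]]]]
  [X p [X p [Atom [Tree f h]]]]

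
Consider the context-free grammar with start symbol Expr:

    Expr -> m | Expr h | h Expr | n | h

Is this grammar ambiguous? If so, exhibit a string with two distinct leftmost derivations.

Witness: h h

Derivation 1: Expr ⇒ Expr h ⇒ h h
Derivation 2: Expr ⇒ h Expr ⇒ h h

Two distinct leftmost derivations for the same string.

Ambiguous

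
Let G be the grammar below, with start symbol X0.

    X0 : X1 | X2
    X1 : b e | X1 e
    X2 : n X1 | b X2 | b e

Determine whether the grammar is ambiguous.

Ambiguous

Witness: b e

Derivation 1: X0 ⇒ X1 ⇒ b e
Derivation 2: X0 ⇒ X2 ⇒ b e

Two distinct leftmost derivations for the same string.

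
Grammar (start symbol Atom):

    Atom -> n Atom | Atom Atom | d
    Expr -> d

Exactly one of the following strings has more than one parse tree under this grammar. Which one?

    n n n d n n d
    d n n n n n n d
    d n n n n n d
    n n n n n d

n n n d n n d: 4 trees
d n n n n n n d: 1 tree
d n n n n n d: 1 tree
n n n n n d: 1 tree

n n n d n n d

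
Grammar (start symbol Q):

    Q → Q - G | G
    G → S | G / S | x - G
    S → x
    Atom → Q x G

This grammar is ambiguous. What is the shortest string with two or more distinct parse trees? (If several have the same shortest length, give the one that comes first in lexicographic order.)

x - x

length 1: no string has ≥2 trees
length 3: x - x has 2 parse trees

Two derivations of x - x:
  Q ⇒ Q - G ⇒ G - G ⇒ S - G ⇒ x - G ⇒ x - S ⇒ x - x
  Q ⇒ G ⇒ x - G ⇒ x - S ⇒ x - x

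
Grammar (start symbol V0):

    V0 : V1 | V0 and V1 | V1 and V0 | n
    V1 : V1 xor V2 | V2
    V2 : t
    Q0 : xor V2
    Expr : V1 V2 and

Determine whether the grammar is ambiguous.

Ambiguous

Witness: t and t

Derivation 1: V0 ⇒ V0 and V1 ⇒ V1 and V1 ⇒ V2 and V1 ⇒ t and V1 ⇒ t and V2 ⇒ t and t
Derivation 2: V0 ⇒ V1 and V0 ⇒ V2 and V0 ⇒ t and V0 ⇒ t and V1 ⇒ t and V2 ⇒ t and t

Two distinct leftmost derivations for the same string.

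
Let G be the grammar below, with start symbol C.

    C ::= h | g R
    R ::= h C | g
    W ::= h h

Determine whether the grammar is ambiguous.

Unambiguous

Only C, R are reachable from C; ignoring the rest: The reachable rules are right-linear with at most one rule per (nonterminal, next-terminal) pair. Each input token forces the next rule, so parsing is deterministic.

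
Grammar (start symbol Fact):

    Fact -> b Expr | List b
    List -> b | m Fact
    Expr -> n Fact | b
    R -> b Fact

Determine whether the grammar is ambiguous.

Witness: b b

Derivation 1: Fact ⇒ b Expr ⇒ b b
Derivation 2: Fact ⇒ List b ⇒ b b

Two distinct leftmost derivations for the same string.

Ambiguous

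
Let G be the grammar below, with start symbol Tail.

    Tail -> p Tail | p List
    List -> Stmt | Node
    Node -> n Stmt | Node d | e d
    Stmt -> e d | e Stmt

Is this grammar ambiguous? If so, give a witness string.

Witness: p e d

Derivation 1: Tail ⇒ p List ⇒ p Stmt ⇒ p e d
Derivation 2: Tail ⇒ p List ⇒ p Node ⇒ p e d

Two distinct leftmost derivations for the same string.

Ambiguous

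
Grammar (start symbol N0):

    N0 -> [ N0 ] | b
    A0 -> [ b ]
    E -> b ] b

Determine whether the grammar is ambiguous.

Unambiguous

Only N0 is reachable from N0; ignoring the rest: Each string is a nest of matched brackets around a single atom. An opening bracket forces the recursive rule; an atom forces the base rule.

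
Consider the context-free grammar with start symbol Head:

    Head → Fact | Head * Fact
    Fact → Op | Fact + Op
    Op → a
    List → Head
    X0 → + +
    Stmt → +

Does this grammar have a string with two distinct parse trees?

Unambiguous

Only Head, Fact, Op are reachable from Head; ignoring the rest: The grammar is stratified — Head handles '*' (left-recursive), Fact handles '+', Op atoms. Each operator has a fixed associativity and precedence level, so every string has one parse.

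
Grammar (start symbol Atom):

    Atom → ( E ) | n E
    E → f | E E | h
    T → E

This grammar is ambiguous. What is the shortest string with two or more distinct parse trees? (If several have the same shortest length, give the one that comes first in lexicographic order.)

length 2: no string has ≥2 trees
length 3: no string has ≥2 trees
length 4: n f f f has 2 parse trees

Two derivations of n f f f:
  Atom ⇒ n E ⇒ n E E ⇒ n f E ⇒ n f E E ⇒ n f f E ⇒ n f f f
  Atom ⇒ n E ⇒ n E E ⇒ n E E E ⇒ n f E E ⇒ n f f E ⇒ n f f f

n f f f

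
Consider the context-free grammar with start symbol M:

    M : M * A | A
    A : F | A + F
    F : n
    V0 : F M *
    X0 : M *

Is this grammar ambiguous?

Only M, A, F are reachable from M; ignoring the rest: This is a standard precedence ladder (M over A over F), with each level left-recursive on its own operator ('*' at M, '+' at A). That structure is LR(1), hence unambiguous.

Unambiguous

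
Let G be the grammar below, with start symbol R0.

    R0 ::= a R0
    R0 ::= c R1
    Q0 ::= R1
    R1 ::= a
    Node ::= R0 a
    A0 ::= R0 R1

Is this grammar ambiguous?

Only R0, R1 are reachable from R0; ignoring the rest: Restricted to the reachable nonterminals, every rule has the form A → t or A → t B, and no two rules for the same A share a first terminal. The grammar encodes a DFA — one run per string.

Unambiguous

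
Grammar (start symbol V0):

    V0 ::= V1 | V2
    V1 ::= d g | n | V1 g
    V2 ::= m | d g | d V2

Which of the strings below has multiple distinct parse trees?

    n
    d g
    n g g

d g

n: 1 tree
d g: 2 trees
n g g: 1 tree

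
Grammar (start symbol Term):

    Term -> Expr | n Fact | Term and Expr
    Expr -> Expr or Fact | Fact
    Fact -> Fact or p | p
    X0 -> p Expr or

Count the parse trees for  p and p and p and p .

1

Parse trees for p and p and p and p:
  [Term [Term [Term [Term [Expr [Fact p]]] and [Expr [Fact p]]] and [Expr [Fact p]]] and [Expr [Fact p]]]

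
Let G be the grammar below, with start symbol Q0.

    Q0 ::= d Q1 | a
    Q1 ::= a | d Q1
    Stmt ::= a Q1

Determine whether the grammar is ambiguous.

(Stmt is unreachable from Q0, so its rules don't affect L(Q0).) The reachable rules are right-linear with at most one rule per (nonterminal, next-terminal) pair. Each input token forces the next rule, so parsing is deterministic.

Unambiguous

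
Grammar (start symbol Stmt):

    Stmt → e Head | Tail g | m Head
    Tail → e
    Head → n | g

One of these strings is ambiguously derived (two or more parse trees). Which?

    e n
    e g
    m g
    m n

e g

e n: 1 tree
e g: 2 trees
m g: 1 tree
m n: 1 tree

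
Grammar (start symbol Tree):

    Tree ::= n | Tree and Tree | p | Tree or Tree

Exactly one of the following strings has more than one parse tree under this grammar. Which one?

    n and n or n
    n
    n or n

n and n or n: 2 trees
n: 1 tree
n or n: 1 tree

n and n or n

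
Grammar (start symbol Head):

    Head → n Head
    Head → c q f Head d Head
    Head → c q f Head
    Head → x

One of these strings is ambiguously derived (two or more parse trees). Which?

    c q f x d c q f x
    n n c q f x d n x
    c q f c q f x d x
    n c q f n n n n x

c q f x d c q f x: 1 tree
n n c q f x d n x: 1 tree
c q f c q f x d x: 2 trees
n c q f n n n n x: 1 tree

c q f c q f x d x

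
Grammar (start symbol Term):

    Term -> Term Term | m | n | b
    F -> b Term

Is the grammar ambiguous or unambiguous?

Witness: b b b

Derivation 1: Term ⇒ Term Term ⇒ Term Term Term ⇒ b Term Term ⇒ b b Term ⇒ b b b
Derivation 2: Term ⇒ Term Term ⇒ b Term ⇒ b Term Term ⇒ b b Term ⇒ b b b

Two distinct leftmost derivations for the same string.

Ambiguous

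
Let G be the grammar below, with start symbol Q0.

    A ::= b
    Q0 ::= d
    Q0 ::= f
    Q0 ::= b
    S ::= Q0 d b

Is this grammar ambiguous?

(A, S are unreachable from Q0, so their rules don't affect L(Q0).) Restricted to the reachable nonterminals, every rule has the form A → t or A → t B, and no two rules for the same A share a first terminal. The grammar encodes a DFA — one run per string.

Unambiguous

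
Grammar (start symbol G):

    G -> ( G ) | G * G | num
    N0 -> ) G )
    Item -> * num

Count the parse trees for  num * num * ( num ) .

Parse trees for num * num * ( num ):
  [G [G num] * [G [G num] * [G ( [G num] )]]]
  [G [G [G num] * [G num]] * [G ( [G num] )]]

2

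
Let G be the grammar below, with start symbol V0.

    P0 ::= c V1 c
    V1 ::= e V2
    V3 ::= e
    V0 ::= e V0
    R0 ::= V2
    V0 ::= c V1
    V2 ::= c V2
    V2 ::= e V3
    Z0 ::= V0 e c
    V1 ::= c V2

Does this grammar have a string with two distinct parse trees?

Unambiguous

Only V0, V1, V2, V3 are reachable from V0; ignoring the rest: The reachable rules are right-linear with at most one rule per (nonterminal, next-terminal) pair. Each input token forces the next rule, so parsing is deterministic.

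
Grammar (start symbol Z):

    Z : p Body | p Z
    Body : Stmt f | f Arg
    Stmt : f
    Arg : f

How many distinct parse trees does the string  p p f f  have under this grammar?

Parse trees for p p f f:
  [Z p [Z p [Body [Stmt f] f]]]
  [Z p [Z p [Body f [Arg f]]]]

2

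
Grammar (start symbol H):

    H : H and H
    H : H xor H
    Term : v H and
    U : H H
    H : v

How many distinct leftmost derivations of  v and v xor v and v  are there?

5

Parse trees for v and v xor v and v:
  [H [H v] and [H [H [H v] xor [H v]] and [H v]]]
  [H [H v] and [H [H v] xor [H [H v] and [H v]]]]
  [H [H [H v] and [H [H v] xor [H v]]] and [H v]]
  [H [H [H [H v] and [H v]] xor [H v]] and [H v]]
  [H [H [H v] and [H v]] xor [H [H v] and [H v]]]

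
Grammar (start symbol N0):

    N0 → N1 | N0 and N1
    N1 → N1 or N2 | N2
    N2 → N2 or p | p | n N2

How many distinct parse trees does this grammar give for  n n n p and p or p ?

Parse trees for n n n p and p or p:
  [N0 [N0 [N1 [N2 n [N2 n [N2 n [N2 p]]]]]] and [N1 [N1 [N2 p]] or [N2 p]]]
  [N0 [N0 [N1 [N2 n [N2 n [N2 n [N2 p]]]]]] and [N1 [N2 [N2 p] or p]]]

2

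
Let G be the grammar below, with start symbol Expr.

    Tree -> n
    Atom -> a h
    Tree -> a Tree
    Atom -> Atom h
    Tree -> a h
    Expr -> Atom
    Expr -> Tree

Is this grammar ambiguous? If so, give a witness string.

Witness: a h

Derivation 1: Expr ⇒ Atom ⇒ a h
Derivation 2: Expr ⇒ Tree ⇒ a h

Two distinct leftmost derivations for the same string.

Ambiguous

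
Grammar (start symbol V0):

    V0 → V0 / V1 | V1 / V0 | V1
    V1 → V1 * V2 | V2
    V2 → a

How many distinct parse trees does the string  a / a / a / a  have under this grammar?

8

Parse trees for a / a / a / a:
  [V0 [V0 [V0 [V0 [V1 [V2 a]]] / [V1 [V2 a]]] / [V1 [V2 a]]] / [V1 [V2 a]]]
  [V0 [V0 [V0 [V1 [V2 a]] / [V0 [V1 [V2 a]]]] / [V1 [V2 a]]] / [V1 [V2 a]]]
  [V0 [V0 [V1 [V2 a]] / [V0 [V0 [V1 [V2 a]]] / [V1 [V2 a]]]] / [V1 [V2 a]]]
  [V0 [V0 [V1 [V2 a]] / [V0 [V1 [V2 a]] / [V0 [V1 [V2 a]]]]] / [V1 [V2 a]]]
  [V0 [V1 [V2 a]] / [V0 [V0 [V0 [V1 [V2 a]]] / [V1 [V2 a]]] / [V1 [V2 a]]]]
  [V0 [V1 [V2 a]] / [V0 [V0 [V1 [V2 a]] / [V0 [V1 [V2 a]]]] / [V1 [V2 a]]]]
  [V0 [V1 [V2 a]] / [V0 [V1 [V2 a]] / [V0 [V0 [V1 [V2 a]]] / [V1 [V2 a]]]]]
  [V0 [V1 [V2 a]] / [V0 [V1 [V2 a]] / [V0 [V1 [V2 a]] / [V0 [V1 [V2 a]]]]]]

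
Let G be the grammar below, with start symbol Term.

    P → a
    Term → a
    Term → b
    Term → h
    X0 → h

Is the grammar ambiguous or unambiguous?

Unambiguous

(P, X0 are unreachable from Term, so their rules don't affect L(Term).) The reachable rules are right-linear with at most one rule per (nonterminal, next-terminal) pair. Each input token forces the next rule, so parsing is deterministic.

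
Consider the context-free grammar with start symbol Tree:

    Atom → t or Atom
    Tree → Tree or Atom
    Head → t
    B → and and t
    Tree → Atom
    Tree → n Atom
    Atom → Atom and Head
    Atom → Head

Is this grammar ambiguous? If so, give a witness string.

Ambiguous

Witness: t or t

Derivation 1: Tree ⇒ Tree or Atom ⇒ Atom or Atom ⇒ Head or Atom ⇒ t or Atom ⇒ t or Head ⇒ t or t
Derivation 2: Tree ⇒ Atom ⇒ t or Atom ⇒ t or Head ⇒ t or t

Two distinct leftmost derivations for the same string.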